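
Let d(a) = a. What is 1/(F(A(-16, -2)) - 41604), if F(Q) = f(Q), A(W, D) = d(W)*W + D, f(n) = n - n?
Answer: -1/41604 ≈ -2.4036e-5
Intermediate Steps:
f(n) = 0
A(W, D) = D + W² (A(W, D) = W*W + D = W² + D = D + W²)
F(Q) = 0
1/(F(A(-16, -2)) - 41604) = 1/(0 - 41604) = 1/(-41604) = -1/41604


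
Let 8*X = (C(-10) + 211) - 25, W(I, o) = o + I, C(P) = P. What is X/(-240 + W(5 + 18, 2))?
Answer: -22/215 ≈ -0.10233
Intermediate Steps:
W(I, o) = I + o
X = 22 (X = ((-10 + 211) - 25)/8 = (201 - 25)/8 = (⅛)*176 = 22)
X/(-240 + W(5 + 18, 2)) = 22/(-240 + ((5 + 18) + 2)) = 22/(-240 + (23 + 2)) = 22/(-240 + 25) = 22/(-215) = 22*(-1/215) = -22/215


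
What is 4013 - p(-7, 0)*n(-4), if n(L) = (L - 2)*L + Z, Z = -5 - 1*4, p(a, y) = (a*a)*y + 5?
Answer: 3938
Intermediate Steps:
p(a, y) = 5 + y*a² (p(a, y) = a²*y + 5 = y*a² + 5 = 5 + y*a²)
Z = -9 (Z = -5 - 4 = -9)
n(L) = -9 + L*(-2 + L) (n(L) = (L - 2)*L - 9 = (-2 + L)*L - 9 = L*(-2 + L) - 9 = -9 + L*(-2 + L))
4013 - p(-7, 0)*n(-4) = 4013 - (5 + 0*(-7)²)*(-9 + (-4)² - 2*(-4)) = 4013 - (5 + 0*49)*(-9 + 16 + 8) = 4013 - (5 + 0)*15 = 4013 - 5*15 = 4013 - 1*75 = 4013 - 75 = 3938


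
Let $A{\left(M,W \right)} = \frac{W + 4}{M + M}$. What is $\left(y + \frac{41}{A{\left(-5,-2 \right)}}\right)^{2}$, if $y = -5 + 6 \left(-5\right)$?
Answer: $57600$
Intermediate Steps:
$A{\left(M,W \right)} = \frac{4 + W}{2 M}$
$y = -35$ ($y = -5 - 30 = -35$)
$\left(y + \frac{41}{A{\left(-5,-2 \right)}}\right)^{2} = \left(-35 + \frac{41}{\frac{1}{2} \frac{1}{-5} \left(4 - 2\right)}\right)^{2} = \left(-35 + \frac{41}{\frac{1}{2} \left(- \frac{1}{5}\right) 2}\right)^{2} = \left(-35 + \frac{41}{- \frac{1}{5}}\right)^{2} = \left(-35 + 41 \left(-5\right)\right)^{2} = \left(-35 - 205\right)^{2} = \left(-240\right)^{2} = 57600$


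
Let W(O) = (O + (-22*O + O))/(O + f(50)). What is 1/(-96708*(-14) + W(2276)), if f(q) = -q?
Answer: 1113/1506881296 ≈ 7.3861e-7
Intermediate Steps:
W(O) = -20*O/(-50 + O) (W(O) = (O + (-22*O + O))/(O - 1*50) = (O - 21*O)/(O - 50) = (-20*O)/(-50 + O) = -20*O/(-50 + O))
1/(-96708*(-14) + W(2276)) = 1/(-96708*(-14) - 20*2276/(-50 + 2276)) = 1/(1353912 - 20*2276/2226) = 1/(1353912 - 20*2276*1/2226) = 1/(1353912 - 22760/1113) = 1/(1506881296/1113) = 1113/1506881296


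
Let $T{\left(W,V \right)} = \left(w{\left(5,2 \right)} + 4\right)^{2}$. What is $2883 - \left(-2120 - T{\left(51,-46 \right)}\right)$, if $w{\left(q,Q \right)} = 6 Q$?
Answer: $5259$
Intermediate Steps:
$T{\left(W,V \right)} = 256$ ($T{\left(W,V \right)} = \left(6 \cdot 2 + 4\right)^{2} = \left(12 + 4\right)^{2} = 16^{2} = 256$)
$2883 - \left(-2120 - T{\left(51,-46 \right)}\right) = 2883 - \left(-2120 - 256\right) = 2883 - -2376 = 2883 + 2376 = 5259$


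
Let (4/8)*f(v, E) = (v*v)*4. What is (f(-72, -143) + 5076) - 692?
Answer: 45856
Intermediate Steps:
f(v, E) = 8*v² (f(v, E) = 2*((v*v)*4) = 2*(v²*4) = 2*(4*v²) = 8*v²)
(f(-72, -143) + 5076) - 692 = (8*(-72)² + 5076) - 692 = (8*5184 + 5076) - 692 = (41472 + 5076) - 692 = 46548 - 692 = 45856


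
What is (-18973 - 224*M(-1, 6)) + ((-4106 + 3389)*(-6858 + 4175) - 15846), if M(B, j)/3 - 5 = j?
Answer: 1881500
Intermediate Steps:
M(B, j) = 15 + 3*j
(-18973 - 224*M(-1, 6)) + ((-4106 + 3389)*(-6858 + 4175) - 15846) = (-18973 - 224*(15 + 3*6)) + ((-4106 + 3389)*(-6858 + 4175) - 15846) = (-18973 - 224*(15 + 18)) + (-717*(-2683) - 15846) = (-18973 - 224*33) + (1923711 - 15846) = (-18973 - 7392) + 1907865 = -26365 + 1907865 = 1881500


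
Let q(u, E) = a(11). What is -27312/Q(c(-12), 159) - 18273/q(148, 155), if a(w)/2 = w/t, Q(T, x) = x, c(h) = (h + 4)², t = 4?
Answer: -2037082/583 ≈ -3494.1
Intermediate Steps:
c(h) = (4 + h)²
a(w) = w/2 (a(w) = 2*(w/4) = w/2)
q(u, E) = 11/2 (q(u, E) = (½)*11 = 11/2)
-27312/Q(c(-12), 159) - 18273/q(148, 155) = -27312/159 - 18273/11/2 = -27312*1/159 - 18273*2/11 = -9104/53 - 36546/11 = -2037082/583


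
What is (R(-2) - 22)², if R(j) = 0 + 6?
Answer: 256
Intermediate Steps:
R(j) = 6
(R(-2) - 22)² = (6 - 22)² = (-16)² = 256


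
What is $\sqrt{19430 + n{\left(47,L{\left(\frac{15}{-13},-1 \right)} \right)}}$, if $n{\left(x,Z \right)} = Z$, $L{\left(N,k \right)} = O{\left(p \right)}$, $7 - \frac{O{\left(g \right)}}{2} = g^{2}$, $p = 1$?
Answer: $\sqrt{19442} \approx 139.43$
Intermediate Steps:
$O{\left(g \right)} = 14 - 2 g^{2}$
$L{\left(N,k \right)} = 12$ ($L{\left(N,k \right)} = 14 - 2 \cdot 1^{2} = 14 - 2 = 12$)
$\sqrt{19430 + n{\left(47,L{\left(\frac{15}{-13},-1 \right)} \right)}} = \sqrt{19430 + 12} = \sqrt{19442}$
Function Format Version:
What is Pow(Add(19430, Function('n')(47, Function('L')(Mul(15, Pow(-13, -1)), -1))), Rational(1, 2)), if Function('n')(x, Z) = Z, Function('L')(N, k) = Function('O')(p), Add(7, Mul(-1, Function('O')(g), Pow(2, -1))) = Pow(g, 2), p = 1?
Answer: Pow(19442, Rational(1, 2)) ≈ 139.43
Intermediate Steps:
Function('O')(g) = Add(14, Mul(-2, Pow(g, 2)))
Function('L')(N, k) = 12 (Function('L')(N, k) = Add(14, Mul(-2, Pow(1, 2))) = Add(14, Mul(-2, 1)) = Add(14, -2) = 12)
Pow(Add(19430, Function('n')(47, Function('L')(Mul(15, Pow(-13, -1)), -1))), Rational(1, 2)) = Pow(Add(19430, 12), Rational(1, 2)) = Pow(19442, Rational(1, 2))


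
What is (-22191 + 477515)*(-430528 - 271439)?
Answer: -319622422308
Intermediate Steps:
(-22191 + 477515)*(-430528 - 271439) = 455324*(-701967) = -319622422308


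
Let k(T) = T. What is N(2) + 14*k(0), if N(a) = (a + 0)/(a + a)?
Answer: 1/2 ≈ 0.50000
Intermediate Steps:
N(a) = 1/2 (N(a) = a/((2*a)) = a*(1/(2*a)) = 1/2)
N(2) + 14*k(0) = 1/2 + 14*0 = 1/2 + 0 = 1/2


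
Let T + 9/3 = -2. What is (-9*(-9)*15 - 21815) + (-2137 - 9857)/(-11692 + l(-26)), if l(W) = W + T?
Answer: -241481806/11723 ≈ -20599.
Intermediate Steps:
T = -5 (T = -3 - 2 = -5)
l(W) = -5 + W (l(W) = W - 5 = -5 + W)
(-9*(-9)*15 - 21815) + (-2137 - 9857)/(-11692 + l(-26)) = (-9*(-9)*15 - 21815) + (-2137 - 9857)/(-11692 + (-5 - 26)) = (81*15 - 21815) - 11994/(-11692 - 31) = (1215 - 21815) - 11994/(-11723) = -20600 - 11994*(-1/11723) = -20600 + 11994/11723 = -241481806/11723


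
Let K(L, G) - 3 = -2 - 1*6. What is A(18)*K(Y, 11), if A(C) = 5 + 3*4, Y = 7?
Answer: -85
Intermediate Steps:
K(L, G) = -5 (K(L, G) = 3 + (-2 - 1*6) = 3 + (-2 - 6) = 3 - 8 = -5)
A(C) = 17 (A(C) = 5 + 12 = 17)
A(18)*K(Y, 11) = 17*(-5) = -85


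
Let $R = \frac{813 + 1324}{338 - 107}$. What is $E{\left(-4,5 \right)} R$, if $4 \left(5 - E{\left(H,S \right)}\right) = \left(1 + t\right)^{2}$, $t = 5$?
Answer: $- \frac{8548}{231} \approx -37.004$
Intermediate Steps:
$E{\left(H,S \right)} = -4$ ($E{\left(H,S \right)} = 5 - \frac{\left(1 + 5\right)^{2}}{4} = 5 - \frac{6^{2}}{4} = 5 - 9 = -4$)
$R = \frac{2137}{231} \approx 9.2511$
$E{\left(-4,5 \right)} R = \left(-4\right) \frac{2137}{231} = - \frac{8548}{231}$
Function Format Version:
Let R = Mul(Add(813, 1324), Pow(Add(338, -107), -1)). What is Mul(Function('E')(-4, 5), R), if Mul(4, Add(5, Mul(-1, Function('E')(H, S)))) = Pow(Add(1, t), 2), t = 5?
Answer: Rational(-8548, 231) ≈ -37.004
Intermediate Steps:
Function('E')(H, S) = -4 (Function('E')(H, S) = Add(5, Mul(Rational(-1, 4), Pow(Add(1, 5), 2))) = Add(5, Mul(Rational(-1, 4), Pow(6, 2))) = Add(5, Mul(Rational(-1, 4), 36)) = Add(5, -9) = -4)
R = Rational(2137, 231) (R = Mul(2137, Pow(231, -1)) = Mul(2137, Rational(1, 231)) = Rational(2137, 231) ≈ 9.2511)
Mul(Function('E')(-4, 5), R) = Mul(-4, Rational(2137, 231)) = Rational(-8548, 231)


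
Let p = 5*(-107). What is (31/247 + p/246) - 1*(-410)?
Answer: 24787901/60762 ≈ 407.95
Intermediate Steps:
p = -535
(31/247 + p/246) - 1*(-410) = (31/247 - 535/246) - 1*(-410) = (31*(1/247) - 535*1/246) + 410 = (31/247 - 535/246) + 410 = -124519/60762 + 410 = 24787901/60762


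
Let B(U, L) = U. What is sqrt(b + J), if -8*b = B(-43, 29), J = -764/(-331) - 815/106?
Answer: 5*I*sqrt(1087666)/70172 ≈ 0.074311*I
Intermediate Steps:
J = -188781/35086 (J = -764*(-1/331) - 815*1/106 = 764/331 - 815/106 = -188781/35086 ≈ -5.3805)
b = 43/8 (b = -1/8*(-43) = 43/8 ≈ 5.3750)
sqrt(b + J) = sqrt(43/8 - 188781/35086) = sqrt(-775/140344) = 5*I*sqrt(1087666)/70172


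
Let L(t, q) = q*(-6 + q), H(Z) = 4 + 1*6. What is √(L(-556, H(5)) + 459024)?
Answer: 2*√114766 ≈ 677.54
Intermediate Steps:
H(Z) = 10 (H(Z) = 4 + 6 = 10)
√(L(-556, H(5)) + 459024) = √(10*(-6 + 10) + 459024) = √(10*4 + 459024) = √(40 + 459024) = √459064 = 2*√114766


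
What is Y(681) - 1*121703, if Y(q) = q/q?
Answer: -121702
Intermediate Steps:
Y(q) = 1
Y(681) - 1*121703 = 1 - 1*121703 = 1 - 121703 = -121702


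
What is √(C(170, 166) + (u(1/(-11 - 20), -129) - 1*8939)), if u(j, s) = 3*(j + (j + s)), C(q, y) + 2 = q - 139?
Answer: I*√8934603/31 ≈ 96.422*I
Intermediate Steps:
C(q, y) = -141 + q (C(q, y) = -2 + (q - 139) = -2 + (-139 + q) = -141 + q)
u(j, s) = 3*s + 6*j (u(j, s) = 3*(s + 2*j) = 3*s + 6*j)
√(C(170, 166) + (u(1/(-11 - 20), -129) - 1*8939)) = √((-141 + 170) + ((3*(-129) + 6/(-11 - 20)) - 1*8939)) = √(29 + ((-387 + 6/(-31)) - 8939)) = √(29 + ((-387 + 6*(-1/31)) - 8939)) = √(29 + ((-387 - 6/31) - 8939)) = √(29 + (-12003/31 - 8939)) = √(29 - 289112/31) = √(-288213/31) = I*√8934603/31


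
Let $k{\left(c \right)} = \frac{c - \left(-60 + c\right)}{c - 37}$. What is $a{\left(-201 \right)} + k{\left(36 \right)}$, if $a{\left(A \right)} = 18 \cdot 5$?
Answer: $30$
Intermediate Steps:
$a{\left(A \right)} = 90$
$k{\left(c \right)} = \frac{60}{-37 + c}$
$a{\left(-201 \right)} + k{\left(36 \right)} = 90 + \frac{60}{-37 + 36} = 90 + \frac{60}{-1} = 90 + 60 \left(-1\right) = 90 - 60 = 30$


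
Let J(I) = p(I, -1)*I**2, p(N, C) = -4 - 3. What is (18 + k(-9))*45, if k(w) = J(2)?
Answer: -450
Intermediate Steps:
p(N, C) = -7
J(I) = -7*I**2
k(w) = -28 (k(w) = -7*2**2 = -7*4 = -28)
(18 + k(-9))*45 = (18 - 28)*45 = -10*45 = -450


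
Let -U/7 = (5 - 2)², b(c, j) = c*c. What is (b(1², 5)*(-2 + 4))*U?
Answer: -126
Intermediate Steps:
b(c, j) = c²
U = -63 (U = -7*(5 - 2)² = -7*3² = -7*9 = -63)
(b(1², 5)*(-2 + 4))*U = ((1²)²*(-2 + 4))*(-63) = (1²*2)*(-63) = (1*2)*(-63) = 2*(-63) = -126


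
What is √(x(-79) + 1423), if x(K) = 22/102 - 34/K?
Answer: √23109820230/4029 ≈ 37.731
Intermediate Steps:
x(K) = 11/51 - 34/K (x(K) = 22*(1/102) - 34/K = 11/51 - 34/K)
√(x(-79) + 1423) = √((11/51 - 34/(-79)) + 1423) = √((11/51 - 34*(-1/79)) + 1423) = √((11/51 + 34/79) + 1423) = √(2603/4029 + 1423) = √(5735870/4029) = √23109820230/4029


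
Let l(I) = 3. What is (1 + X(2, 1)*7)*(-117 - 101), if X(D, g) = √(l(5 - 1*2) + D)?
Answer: -218 - 1526*√5 ≈ -3630.2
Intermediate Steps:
X(D, g) = √(3 + D)
(1 + X(2, 1)*7)*(-117 - 101) = (1 + √(3 + 2)*7)*(-117 - 101) = (1 + √5*7)*(-218) = (1 + 7*√5)*(-218) = -218 - 1526*√5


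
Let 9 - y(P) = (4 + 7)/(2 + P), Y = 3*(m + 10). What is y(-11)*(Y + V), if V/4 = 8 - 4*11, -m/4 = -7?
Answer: -920/3 ≈ -306.67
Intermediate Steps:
m = 28 (m = -4*(-7) = 28)
V = -144 (V = 4*(8 - 4*11) = 4*(8 - 44) = 4*(-36) = -144)
Y = 114 (Y = 3*(28 + 10) = 3*38 = 114)
y(P) = 9 - 11/(2 + P) (y(P) = 9 - (4 + 7)/(2 + P) = 9 - 11/(2 + P))
y(-11)*(Y + V) = ((7 + 9*(-11))/(2 - 11))*(114 - 144) = ((7 - 99)/(-9))*(-30) = -⅑*(-92)*(-30) = (92/9)*(-30) = -920/3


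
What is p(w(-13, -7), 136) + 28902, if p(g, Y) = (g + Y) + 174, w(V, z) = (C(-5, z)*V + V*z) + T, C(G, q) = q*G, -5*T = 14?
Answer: 144226/5 ≈ 28845.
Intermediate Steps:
T = -14/5 (T = -⅕*14 = -14/5 ≈ -2.8000)
C(G, q) = G*q
w(V, z) = -14/5 - 4*V*z (w(V, z) = ((-5*z)*V + V*z) - 14/5 = (-5*V*z + V*z) - 14/5 = -4*V*z - 14/5 = -14/5 - 4*V*z)
p(g, Y) = 174 + Y + g (p(g, Y) = (Y + g) + 174 = 174 + Y + g)
p(w(-13, -7), 136) + 28902 = (174 + 136 + (-14/5 - 4*(-13)*(-7))) + 28902 = (174 + 136 + (-14/5 - 364)) + 28902 = (174 + 136 - 1834/5) + 28902 = -284/5 + 28902 = 144226/5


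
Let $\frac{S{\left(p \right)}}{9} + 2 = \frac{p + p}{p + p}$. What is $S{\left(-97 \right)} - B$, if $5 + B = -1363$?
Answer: $1359$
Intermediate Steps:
$B = -1368$ ($B = -5 - 1363 = -1368$)
$S{\left(p \right)} = -9$ ($S{\left(p \right)} = -18 + 9 \frac{p + p}{p + p} = -18 + 9 \frac{2 p}{2 p} = -18 + 9 \cdot 2 p \frac{1}{2 p} = -18 + 9 \cdot 1 = -18 + 9 = -9$)
$S{\left(-97 \right)} - B = -9 - -1368 = -9 + 1368 = 1359$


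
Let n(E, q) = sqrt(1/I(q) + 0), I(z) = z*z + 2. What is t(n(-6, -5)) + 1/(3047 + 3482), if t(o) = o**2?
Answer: 6556/176283 ≈ 0.037190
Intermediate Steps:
I(z) = 2 + z**2 (I(z) = z**2 + 2 = 2 + z**2)
n(E, q) = sqrt(1/(2 + q**2)) (n(E, q) = sqrt(1/(2 + q**2) + 0) = sqrt(1/(2 + q**2)))
t(n(-6, -5)) + 1/(3047 + 3482) = (sqrt(1/(2 + (-5)**2)))**2 + 1/(3047 + 3482) = (sqrt(1/(2 + 25)))**2 + 1/6529 = (sqrt(1/27))**2 + 1/6529 = (sqrt(3)/9)**2 + 1/6529 = 1/27 + 1/6529 = 6556/176283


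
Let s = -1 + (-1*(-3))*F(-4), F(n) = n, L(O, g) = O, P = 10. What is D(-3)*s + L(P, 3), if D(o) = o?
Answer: 49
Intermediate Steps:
s = -13 (s = -1 - 1*(-3)*(-4) = -1 + 3*(-4) = -1 - 12 = -13)
D(-3)*s + L(P, 3) = -3*(-13) + 10 = 39 + 10 = 49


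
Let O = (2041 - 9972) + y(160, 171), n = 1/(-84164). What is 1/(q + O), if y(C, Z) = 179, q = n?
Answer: -84164/652439329 ≈ -0.00012900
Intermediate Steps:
n = -1/84164 ≈ -1.1882e-5
q = -1/84164 ≈ -1.1882e-5
O = -7752 (O = (2041 - 9972) + 179 = -7931 + 179 = -7752)
1/(q + O) = 1/(-1/84164 - 7752) = 1/(-652439329/84164) = -84164/652439329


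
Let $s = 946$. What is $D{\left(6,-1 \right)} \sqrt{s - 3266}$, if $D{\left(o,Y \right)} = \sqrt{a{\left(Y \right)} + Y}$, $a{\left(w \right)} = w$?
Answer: $- 4 \sqrt{290} \approx -68.118$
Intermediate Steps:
$D{\left(o,Y \right)} = \sqrt{2} \sqrt{Y}$ ($D{\left(o,Y \right)} = \sqrt{Y + Y} = \sqrt{2 Y} = \sqrt{2} \sqrt{Y}$)
$D{\left(6,-1 \right)} \sqrt{s - 3266} = \sqrt{2} \sqrt{-1} \sqrt{946 - 3266} = \sqrt{2} i \sqrt{-2320} = i \sqrt{2} \cdot 4 i \sqrt{145} = - 4 \sqrt{290}$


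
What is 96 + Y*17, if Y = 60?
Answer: 1116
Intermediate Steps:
96 + Y*17 = 96 + 60*17 = 96 + 1020 = 1116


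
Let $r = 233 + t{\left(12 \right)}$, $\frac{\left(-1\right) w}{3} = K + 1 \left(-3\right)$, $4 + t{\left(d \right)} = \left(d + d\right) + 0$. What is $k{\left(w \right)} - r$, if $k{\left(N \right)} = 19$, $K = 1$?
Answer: $-234$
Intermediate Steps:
$t{\left(d \right)} = -4 + 2 d$ ($t{\left(d \right)} = -4 + \left(\left(d + d\right) + 0\right) = -4 + \left(2 d + 0\right) = -4 + 2 d$)
$w = 6$ ($w = - 3 \left(1 + 1 \left(-3\right)\right) = - 3 \left(1 - 3\right) = \left(-3\right) \left(-2\right) = 6$)
$r = 253$ ($r = 233 + \left(-4 + 2 \cdot 12\right) = 233 + \left(-4 + 24\right) = 233 + 20 = 253$)
$k{\left(w \right)} - r = 19 - 253 = -234$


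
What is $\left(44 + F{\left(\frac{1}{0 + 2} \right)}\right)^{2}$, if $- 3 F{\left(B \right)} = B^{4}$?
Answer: $\frac{4456321}{2304} \approx 1934.2$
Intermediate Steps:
$F{\left(B \right)} = - \frac{B^{4}}{3}$
$\left(44 + F{\left(\frac{1}{0 + 2} \right)}\right)^{2} = \left(44 - \frac{\left(\frac{1}{0 + 2}\right)^{4}}{3}\right)^{2} = \left(44 - \frac{\left(\frac{1}{2}\right)^{4}}{3}\right)^{2} = \left(44 - \frac{1}{3 \cdot 16}\right)^{2} = \left(44 - \frac{1}{48}\right)^{2} = \left(\frac{2111}{48}\right)^{2} = \frac{4456321}{2304}$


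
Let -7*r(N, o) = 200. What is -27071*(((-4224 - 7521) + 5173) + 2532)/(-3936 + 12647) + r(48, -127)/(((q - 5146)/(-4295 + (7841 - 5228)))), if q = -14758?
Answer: 952183293945/75855388 ≈ 12553.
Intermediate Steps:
r(N, o) = -200/7 (r(N, o) = -⅐*200 = -200/7)
-27071*(((-4224 - 7521) + 5173) + 2532)/(-3936 + 12647) + r(48, -127)/(((q - 5146)/(-4295 + (7841 - 5228)))) = -27071*(((-4224 - 7521) + 5173) + 2532)/(-3936 + 12647) - 200*(-4295 + (7841 - 5228))/(-14758 - 5146)/7 = -27071/(8711/((-11745 + 5173) + 2532)) - 200/(7*((-19904/(-4295 + 2613)))) = -27071/(8711/(-6572 + 2532)) - 200/(7*((-19904/(-1682)))) = -27071/(8711/(-4040)) - 200/(7*((-19904*(-1/1682)))) = -27071/(8711*(-1/4040)) - 200/(7*9952/841) = -27071/(-8711/4040) - 200/7*841/9952 = -27071*(-4040/8711) - 21025/8708 = 109366840/8711 - 21025/8708 = 952183293945/75855388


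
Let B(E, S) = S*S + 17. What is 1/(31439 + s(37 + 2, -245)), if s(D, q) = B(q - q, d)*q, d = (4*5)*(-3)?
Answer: -1/854726 ≈ -1.1700e-6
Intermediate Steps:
d = -60 (d = 20*(-3) = -60)
B(E, S) = 17 + S**2 (B(E, S) = S**2 + 17 = 17 + S**2)
s(D, q) = 3617*q (s(D, q) = (17 + (-60)**2)*q = (17 + 3600)*q = 3617*q)
1/(31439 + s(37 + 2, -245)) = 1/(31439 + 3617*(-245)) = 1/(31439 - 886165) = 1/(-854726) = -1/854726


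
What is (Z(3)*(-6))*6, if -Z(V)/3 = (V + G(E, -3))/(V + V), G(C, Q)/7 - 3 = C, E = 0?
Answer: 432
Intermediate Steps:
G(C, Q) = 21 + 7*C
Z(V) = -3*(21 + V)/(2*V) (Z(V) = -3*(V + (21 + 7*0))/(V + V) = -3*(V + (21 + 0))/(2*V) = -3*(V + 21)*1/(2*V) = -3*(21 + V)*1/(2*V) = -3*(21 + V)/(2*V))
(Z(3)*(-6))*6 = (((3/2)*(-21 - 1*3)/3)*(-6))*6 = (((3/2)*(⅓)*(-21 - 3))*(-6))*6 = (((3/2)*(⅓)*(-24))*(-6))*6 = -12*(-6)*6 = 72*6 = 432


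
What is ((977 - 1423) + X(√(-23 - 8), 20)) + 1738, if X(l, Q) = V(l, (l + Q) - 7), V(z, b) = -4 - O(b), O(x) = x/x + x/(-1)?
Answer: 1300 + I*√31 ≈ 1300.0 + 5.5678*I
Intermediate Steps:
O(x) = 1 - x (O(x) = 1 + x*(-1) = 1 - x)
V(z, b) = -5 + b (V(z, b) = -4 - (1 - b) = -4 + (-1 + b) = -5 + b)
X(l, Q) = -12 + Q + l (X(l, Q) = -5 + ((l + Q) - 7) = -5 + ((Q + l) - 7) = -5 + (-7 + Q + l) = -12 + Q + l)
((977 - 1423) + X(√(-23 - 8), 20)) + 1738 = ((977 - 1423) + (-12 + 20 + √(-23 - 8))) + 1738 = (-446 + (-12 + 20 + √(-31))) + 1738 = (-446 + (-12 + 20 + I*√31)) + 1738 = (-446 + (8 + I*√31)) + 1738 = (-438 + I*√31) + 1738 = 1300 + I*√31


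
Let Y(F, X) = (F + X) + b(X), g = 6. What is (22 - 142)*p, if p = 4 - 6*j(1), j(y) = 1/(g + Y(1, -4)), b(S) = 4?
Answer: -2640/7 ≈ -377.14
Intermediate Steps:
Y(F, X) = 4 + F + X (Y(F, X) = (F + X) + 4 = 4 + F + X)
j(y) = ⅐ (j(y) = 1/(6 + (4 + 1 - 4)) = 1/(6 + 1) = 1/7 = ⅐)
p = 22/7 (p = 4 - 6*⅐ = 4 - 6/7 = 22/7 ≈ 3.1429)
(22 - 142)*p = (22 - 142)*(22/7) = -120*22/7 = -2640/7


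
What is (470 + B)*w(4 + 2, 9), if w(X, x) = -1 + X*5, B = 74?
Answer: 15776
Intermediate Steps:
w(X, x) = -1 + 5*X
(470 + B)*w(4 + 2, 9) = (470 + 74)*(-1 + 5*(4 + 2)) = 544*(-1 + 5*6) = 544*(-1 + 30) = 544*29 = 15776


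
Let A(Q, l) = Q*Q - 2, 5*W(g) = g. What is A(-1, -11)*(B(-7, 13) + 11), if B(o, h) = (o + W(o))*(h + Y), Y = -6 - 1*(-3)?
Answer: 73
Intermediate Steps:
W(g) = g/5
Y = -3 (Y = -6 + 3 = -3)
A(Q, l) = -2 + Q² (A(Q, l) = Q² - 2 = -2 + Q²)
B(o, h) = 6*o*(-3 + h)/5 (B(o, h) = (o + o/5)*(h - 3) = (6*o/5)*(-3 + h) = 6*o*(-3 + h)/5)
A(-1, -11)*(B(-7, 13) + 11) = (-2 + (-1)²)*((6/5)*(-7)*(-3 + 13) + 11) = (-2 + 1)*((6/5)*(-7)*10 + 11) = -(-84 + 11) = -1*(-73) = 73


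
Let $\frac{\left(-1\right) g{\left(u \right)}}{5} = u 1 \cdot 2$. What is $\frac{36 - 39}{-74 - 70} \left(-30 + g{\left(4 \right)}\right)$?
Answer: $- \frac{35}{24} \approx -1.4583$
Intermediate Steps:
$g{\left(u \right)} = - 10 u$ ($g{\left(u \right)} = - 5 u 1 \cdot 2 = - 5 u 2 = - 5 \cdot 2 u = - 10 u$)
$\frac{36 - 39}{-74 - 70} \left(-30 + g{\left(4 \right)}\right) = \frac{36 - 39}{-74 - 70} \left(-30 - 40\right) = - \frac{3}{-144} \left(-30 - 40\right) = \left(-3\right) \left(- \frac{1}{144}\right) \left(-70\right) = \frac{1}{48} \left(-70\right) = - \frac{35}{24}$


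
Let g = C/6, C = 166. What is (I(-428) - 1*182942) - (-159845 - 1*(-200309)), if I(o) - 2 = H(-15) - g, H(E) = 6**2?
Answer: -670187/3 ≈ -2.2340e+5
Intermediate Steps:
g = 83/3 (g = 166/6 = 166*(1/6) = 83/3 ≈ 27.667)
H(E) = 36
I(o) = 31/3 (I(o) = 2 + (36 - 1*83/3) = 2 + (36 - 83/3) = 2 + 25/3 = 31/3)
(I(-428) - 1*182942) - (-159845 - 1*(-200309)) = (31/3 - 1*182942) - (-159845 - 1*(-200309)) = (31/3 - 182942) - (-159845 + 200309) = -548795/3 - 1*40464 = -548795/3 - 40464 = -670187/3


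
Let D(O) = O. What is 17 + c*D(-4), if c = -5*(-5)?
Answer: -83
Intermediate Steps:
c = 25
17 + c*D(-4) = 17 + 25*(-4) = 17 - 100 = -83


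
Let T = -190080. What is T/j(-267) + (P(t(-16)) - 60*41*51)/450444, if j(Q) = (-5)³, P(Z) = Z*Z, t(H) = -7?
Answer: 17120943829/11261100 ≈ 1520.4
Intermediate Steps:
P(Z) = Z²
j(Q) = -125
T/j(-267) + (P(t(-16)) - 60*41*51)/450444 = -190080/(-125) + ((-7)² - 60*41*51)/450444 = -190080*(-1/125) + (49 - 2460*51)*(1/450444) = 38016/25 + (49 - 125460)*(1/450444) = 38016/25 - 125411*1/450444 = 38016/25 - 125411/450444 = 17120943829/11261100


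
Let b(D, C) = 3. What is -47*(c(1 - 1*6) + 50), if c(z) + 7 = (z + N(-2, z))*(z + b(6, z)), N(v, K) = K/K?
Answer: -2397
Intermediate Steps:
N(v, K) = 1
c(z) = -7 + (1 + z)*(3 + z) (c(z) = -7 + (z + 1)*(z + 3) = -7 + (1 + z)*(3 + z))
-47*(c(1 - 1*6) + 50) = -47*((-4 + (1 - 1*6)² + 4*(1 - 1*6)) + 50) = -47*((-4 + (1 - 6)² + 4*(1 - 6)) + 50) = -47*((-4 + (-5)² + 4*(-5)) + 50) = -47*((-4 + 25 - 20) + 50) = -47*(1 + 50) = -47*51 = -2397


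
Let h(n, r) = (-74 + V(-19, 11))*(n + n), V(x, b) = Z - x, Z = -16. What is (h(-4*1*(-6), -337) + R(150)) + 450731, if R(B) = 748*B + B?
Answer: 559673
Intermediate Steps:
V(x, b) = -16 - x
h(n, r) = -142*n (h(n, r) = (-74 + (-16 - 1*(-19)))*(n + n) = (-74 + (-16 + 19))*(2*n) = (-74 + 3)*(2*n) = -142*n)
R(B) = 749*B
(h(-4*1*(-6), -337) + R(150)) + 450731 = (-142*(-4*1)*(-6) + 749*150) + 450731 = (-(-568)*(-6) + 112350) + 450731 = (-142*24 + 112350) + 450731 = (-3408 + 112350) + 450731 = 108942 + 450731 = 559673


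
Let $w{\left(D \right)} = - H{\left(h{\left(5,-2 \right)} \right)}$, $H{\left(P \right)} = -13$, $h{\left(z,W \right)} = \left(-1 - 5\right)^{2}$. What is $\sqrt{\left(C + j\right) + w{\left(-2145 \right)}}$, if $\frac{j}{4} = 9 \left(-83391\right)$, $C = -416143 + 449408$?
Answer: $i \sqrt{2968798} \approx 1723.0 i$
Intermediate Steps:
$h{\left(z,W \right)} = 36$ ($h{\left(z,W \right)} = \left(-6\right)^{2} = 36$)
$C = 33265$
$j = -3002076$ ($j = 4 \cdot 9 \left(-83391\right) = 4 \left(-750519\right) = -3002076$)
$w{\left(D \right)} = 13$ ($w{\left(D \right)} = \left(-1\right) \left(-13\right) = 13$)
$\sqrt{\left(C + j\right) + w{\left(-2145 \right)}} = \sqrt{\left(33265 - 3002076\right) + 13} = \sqrt{-2968811 + 13} = \sqrt{-2968798} = i \sqrt{2968798}$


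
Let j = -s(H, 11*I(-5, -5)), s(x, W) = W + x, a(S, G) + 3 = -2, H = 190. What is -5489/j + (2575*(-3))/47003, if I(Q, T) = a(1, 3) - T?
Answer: 256531717/8930570 ≈ 28.725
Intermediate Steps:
a(S, G) = -5 (a(S, G) = -3 - 2 = -5)
I(Q, T) = -5 - T
j = -190 (j = -(11*(-5 - 1*(-5)) + 190) = -(11*(-5 + 5) + 190) = -(11*0 + 190) = -(0 + 190) = -1*190 = -190)
-5489/j + (2575*(-3))/47003 = -5489/(-190) + (2575*(-3))/47003 = -5489*(-1/190) - 7725*1/47003 = 5489/190 - 7725/47003 = 256531717/8930570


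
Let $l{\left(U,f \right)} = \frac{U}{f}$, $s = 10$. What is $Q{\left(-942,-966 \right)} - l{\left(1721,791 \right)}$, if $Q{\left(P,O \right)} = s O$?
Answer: $- \frac{7642781}{791} \approx -9662.2$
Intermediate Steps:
$Q{\left(P,O \right)} = 10 O$
$Q{\left(-942,-966 \right)} - l{\left(1721,791 \right)} = 10 \left(-966\right) - \frac{1721}{791} = -9660 - 1721 \cdot \frac{1}{791} = -9660 - \frac{1721}{791} = - \frac{7642781}{791}$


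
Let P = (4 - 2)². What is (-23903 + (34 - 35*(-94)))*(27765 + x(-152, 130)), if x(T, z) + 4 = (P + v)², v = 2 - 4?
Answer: -571375935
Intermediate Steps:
v = -2
P = 4 (P = 2² = 4)
x(T, z) = 0 (x(T, z) = -4 + (4 - 2)² = -4 + 2² = -4 + 4 = 0)
(-23903 + (34 - 35*(-94)))*(27765 + x(-152, 130)) = (-23903 + (34 - 35*(-94)))*(27765 + 0) = (-23903 + (34 + 3290))*27765 = (-23903 + 3324)*27765 = -20579*27765 = -571375935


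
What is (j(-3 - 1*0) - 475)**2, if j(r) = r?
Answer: 228484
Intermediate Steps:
(j(-3 - 1*0) - 475)**2 = ((-3 - 1*0) - 475)**2 = ((-3 + 0) - 475)**2 = (-3 - 475)**2 = (-478)**2 = 228484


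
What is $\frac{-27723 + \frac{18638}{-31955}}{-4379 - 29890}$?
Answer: $\frac{885907103}{1095065895} \approx 0.809$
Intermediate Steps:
$\frac{-27723 + \frac{18638}{-31955}}{-4379 - 29890} = \frac{-27723 + 18638 \left(- \frac{1}{31955}\right)}{-34269} = \left(-27723 - \frac{18638}{31955}\right) \left(- \frac{1}{34269}\right) = \left(- \frac{885907103}{31955}\right) \left(- \frac{1}{34269}\right) = \frac{885907103}{1095065895}$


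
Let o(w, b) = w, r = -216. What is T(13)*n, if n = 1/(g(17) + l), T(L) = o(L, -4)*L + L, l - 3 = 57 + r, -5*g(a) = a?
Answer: -910/797 ≈ -1.1418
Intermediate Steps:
g(a) = -a/5
l = -156 (l = 3 + (57 - 216) = 3 - 159 = -156)
T(L) = L + L² (T(L) = L*L + L = L² + L = L + L²)
n = -5/797 (n = 1/(-⅕*17 - 156) = 1/(-17/5 - 156) = 1/(-797/5) = -5/797 ≈ -0.0062735)
T(13)*n = (13*(1 + 13))*(-5/797) = (13*14)*(-5/797) = 182*(-5/797) = -910/797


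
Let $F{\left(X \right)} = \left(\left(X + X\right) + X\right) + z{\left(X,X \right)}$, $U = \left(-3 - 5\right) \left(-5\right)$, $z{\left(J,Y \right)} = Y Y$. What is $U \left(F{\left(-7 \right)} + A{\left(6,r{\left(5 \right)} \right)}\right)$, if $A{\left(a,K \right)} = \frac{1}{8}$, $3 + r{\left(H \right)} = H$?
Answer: $1125$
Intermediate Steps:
$r{\left(H \right)} = -3 + H$
$z{\left(J,Y \right)} = Y^{2}$
$U = 40$ ($U = \left(-8\right) \left(-5\right) = 40$)
$A{\left(a,K \right)} = \frac{1}{8}$
$F{\left(X \right)} = X^{2} + 3 X$ ($F{\left(X \right)} = \left(\left(X + X\right) + X\right) + X^{2} = \left(2 X + X\right) + X^{2} = 3 X + X^{2} = X^{2} + 3 X$)
$U \left(F{\left(-7 \right)} + A{\left(6,r{\left(5 \right)} \right)}\right) = 40 \left(- 7 \left(3 - 7\right) + \frac{1}{8}\right) = 40 \left(\left(-7\right) \left(-4\right) + \frac{1}{8}\right) = 40 \left(28 + \frac{1}{8}\right) = 40 \cdot \frac{225}{8} = 1125$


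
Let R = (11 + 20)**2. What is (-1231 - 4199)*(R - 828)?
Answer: -722190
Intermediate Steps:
R = 961 (R = 31**2 = 961)
(-1231 - 4199)*(R - 828) = (-1231 - 4199)*(961 - 828) = -5430*133 = -722190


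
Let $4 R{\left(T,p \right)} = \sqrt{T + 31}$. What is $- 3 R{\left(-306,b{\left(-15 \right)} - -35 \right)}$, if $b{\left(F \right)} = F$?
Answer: $- \frac{15 i \sqrt{11}}{4} \approx - 12.437 i$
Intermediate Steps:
$R{\left(T,p \right)} = \frac{\sqrt{31 + T}}{4}$ ($R{\left(T,p \right)} = \frac{\sqrt{T + 31}}{4} = \frac{\sqrt{31 + T}}{4}$)
$- 3 R{\left(-306,b{\left(-15 \right)} - -35 \right)} = - 3 \frac{\sqrt{31 - 306}}{4} = - 3 \frac{\sqrt{-275}}{4} = - 3 \frac{5 i \sqrt{11}}{4} = - \frac{15 i \sqrt{11}}{4}$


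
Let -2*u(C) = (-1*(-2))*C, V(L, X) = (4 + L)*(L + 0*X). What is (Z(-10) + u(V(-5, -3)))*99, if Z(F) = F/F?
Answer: -396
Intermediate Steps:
V(L, X) = L*(4 + L) (V(L, X) = (4 + L)*(L + 0) = (4 + L)*L = L*(4 + L))
Z(F) = 1
u(C) = -C (u(C) = -(-1*(-2))*C/2 = -C)
(Z(-10) + u(V(-5, -3)))*99 = (1 - (-5)*(4 - 5))*99 = (1 - (-5)*(-1))*99 = (1 - 1*5)*99 = (1 - 5)*99 = -4*99 = -396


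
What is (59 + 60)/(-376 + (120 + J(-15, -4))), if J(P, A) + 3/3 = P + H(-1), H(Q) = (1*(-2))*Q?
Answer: -119/270 ≈ -0.44074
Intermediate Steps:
H(Q) = -2*Q
J(P, A) = 1 + P (J(P, A) = -1 + (P - 2*(-1)) = -1 + (P + 2) = -1 + (2 + P) = 1 + P)
(59 + 60)/(-376 + (120 + J(-15, -4))) = (59 + 60)/(-376 + (120 + (1 - 15))) = 119/(-376 + (120 - 14)) = 119/(-376 + 106) = 119/(-270) = 119*(-1/270) = -119/270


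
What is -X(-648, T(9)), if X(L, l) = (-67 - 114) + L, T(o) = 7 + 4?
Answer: 829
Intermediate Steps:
T(o) = 11
X(L, l) = -181 + L
-X(-648, T(9)) = -(-181 - 648) = -1*(-829) = 829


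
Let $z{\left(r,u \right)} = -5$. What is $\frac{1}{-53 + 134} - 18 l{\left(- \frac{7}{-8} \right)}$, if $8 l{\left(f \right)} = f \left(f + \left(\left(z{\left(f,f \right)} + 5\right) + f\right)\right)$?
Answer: $- \frac{35593}{10368} \approx -3.433$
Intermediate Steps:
$l{\left(f \right)} = \frac{f^{2}}{4}$ ($l{\left(f \right)} = \frac{f \left(f + \left(\left(-5 + 5\right) + f\right)\right)}{8} = \frac{f \left(f + \left(0 + f\right)\right)}{8} = \frac{f \left(f + f\right)}{8} = \frac{f 2 f}{8} = \frac{2 f^{2}}{8} = \frac{f^{2}}{4}$)
$\frac{1}{-53 + 134} - 18 l{\left(- \frac{7}{-8} \right)} = \frac{1}{-53 + 134} - 18 \frac{\left(- \frac{7}{-8}\right)^{2}}{4} = \frac{1}{81} - 18 \frac{\left(\left(-7\right) \left(- \frac{1}{8}\right)\right)^{2}}{4} = \frac{1}{81} - 18 \frac{\left(\frac{7}{8}\right)^{2}}{4} = \frac{1}{81} - 18 \cdot \frac{1}{4} \cdot \frac{49}{64} = \frac{1}{81} - \frac{441}{128} = - \frac{35593}{10368}$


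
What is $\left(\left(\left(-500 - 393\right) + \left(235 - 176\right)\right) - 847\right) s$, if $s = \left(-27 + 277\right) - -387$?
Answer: $-1070797$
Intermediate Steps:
$s = 637$ ($s = 250 + 387 = 637$)
$\left(\left(\left(-500 - 393\right) + \left(235 - 176\right)\right) - 847\right) s = \left(\left(\left(-500 - 393\right) + \left(235 - 176\right)\right) - 847\right) 637 = \left(\left(-893 + \left(235 - 176\right)\right) - 847\right) 637 = \left(\left(-893 + 59\right) - 847\right) 637 = \left(-834 - 847\right) 637 = \left(-1681\right) 637 = -1070797$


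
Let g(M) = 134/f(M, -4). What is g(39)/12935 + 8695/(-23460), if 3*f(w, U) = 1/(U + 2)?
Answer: -26266333/60691020 ≈ -0.43279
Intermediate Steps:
f(w, U) = 1/(3*(2 + U)) (f(w, U) = 1/(3*(U + 2)) = 1/(3*(2 + U)))
g(M) = -804 (g(M) = 134/((1/(3*(2 - 4)))) = 134/(((⅓)/(-2))) = 134/(((⅓)*(-½))) = 134/(-⅙) = 134*(-6) = -804)
g(39)/12935 + 8695/(-23460) = -804/12935 + 8695/(-23460) = -804*1/12935 + 8695*(-1/23460) = -804/12935 - 1739/4692 = -26266333/60691020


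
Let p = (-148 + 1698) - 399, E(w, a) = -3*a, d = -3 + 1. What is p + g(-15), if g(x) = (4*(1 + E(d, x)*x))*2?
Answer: -4241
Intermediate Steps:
d = -2
g(x) = 8 - 24*x² (g(x) = (4*(1 + (-3*x)*x))*2 = (4*(1 - 3*x²))*2 = (4 - 12*x²)*2 = 8 - 24*x²)
p = 1151 (p = 1550 - 399 = 1151)
p + g(-15) = 1151 + (8 - 24*(-15)²) = 1151 + (8 - 24*225) = 1151 + (8 - 5400) = 1151 - 5392 = -4241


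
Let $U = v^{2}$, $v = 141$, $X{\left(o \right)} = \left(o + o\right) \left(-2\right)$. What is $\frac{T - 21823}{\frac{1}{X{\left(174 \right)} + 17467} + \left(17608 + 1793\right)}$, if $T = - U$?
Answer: $- \frac{174854446}{81343543} \approx -2.1496$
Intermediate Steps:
$X{\left(o \right)} = - 4 o$ ($X{\left(o \right)} = 2 o \left(-2\right) = - 4 o$)
$U = 19881$ ($U = 141^{2} = 19881$)
$T = -19881$ ($T = \left(-1\right) 19881 = -19881$)
$\frac{T - 21823}{\frac{1}{X{\left(174 \right)} + 17467} + \left(17608 + 1793\right)} = \frac{-19881 - 21823}{\frac{1}{\left(-4\right) 174 + 17467} + \left(17608 + 1793\right)} = - \frac{41704}{\frac{1}{-696 + 17467} + 19401} = - \frac{41704}{\frac{1}{16771} + 19401} = - \frac{41704}{\frac{325374172}{16771}} = \left(-41704\right) \frac{16771}{325374172} = - \frac{174854446}{81343543}$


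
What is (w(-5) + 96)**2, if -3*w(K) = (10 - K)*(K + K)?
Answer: 21316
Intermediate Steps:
w(K) = -2*K*(10 - K)/3 (w(K) = -(10 - K)*(K + K)/3 = -(10 - K)*2*K/3 = -2*K*(10 - K)/3)
(w(-5) + 96)**2 = ((2/3)*(-5)*(-10 - 5) + 96)**2 = ((2/3)*(-5)*(-15) + 96)**2 = (50 + 96)**2 = 146**2 = 21316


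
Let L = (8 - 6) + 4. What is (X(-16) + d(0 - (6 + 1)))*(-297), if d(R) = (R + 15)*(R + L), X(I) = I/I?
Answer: 2079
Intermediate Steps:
X(I) = 1
L = 6 (L = 2 + 4 = 6)
d(R) = (6 + R)*(15 + R) (d(R) = (R + 15)*(R + 6) = (15 + R)*(6 + R) = (6 + R)*(15 + R))
(X(-16) + d(0 - (6 + 1)))*(-297) = (1 + (90 + (0 - (6 + 1))² + 21*(0 - (6 + 1))))*(-297) = (1 + (90 + (0 - 1*7)² + 21*(0 - 1*7)))*(-297) = (1 + (90 + (0 - 7)² + 21*(0 - 7)))*(-297) = (1 + (90 + (-7)² + 21*(-7)))*(-297) = (1 + (90 + 49 - 147))*(-297) = (1 - 8)*(-297) = -7*(-297) = 2079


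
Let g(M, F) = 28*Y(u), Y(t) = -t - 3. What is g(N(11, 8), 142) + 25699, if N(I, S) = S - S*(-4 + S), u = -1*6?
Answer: 25783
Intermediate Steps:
u = -6
Y(t) = -3 - t
N(I, S) = S - S*(-4 + S)
g(M, F) = 84 (g(M, F) = 28*(-3 - 1*(-6)) = 28*(-3 + 6) = 28*3 = 84)
g(N(11, 8), 142) + 25699 = 84 + 25699 = 25783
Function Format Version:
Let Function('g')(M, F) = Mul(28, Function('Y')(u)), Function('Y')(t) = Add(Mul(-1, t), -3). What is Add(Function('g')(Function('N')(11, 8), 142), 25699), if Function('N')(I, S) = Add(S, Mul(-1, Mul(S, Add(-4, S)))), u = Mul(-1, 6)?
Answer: 25783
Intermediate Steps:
u = -6
Function('Y')(t) = Add(-3, Mul(-1, t))
Function('N')(I, S) = Add(S, Mul(-1, S, Add(-4, S)))
Function('g')(M, F) = 84 (Function('g')(M, F) = Mul(28, Add(-3, Mul(-1, -6))) = Mul(28, Add(-3, 6)) = Mul(28, 3) = 84)
Add(Function('g')(Function('N')(11, 8), 142), 25699) = Add(84, 25699) = 25783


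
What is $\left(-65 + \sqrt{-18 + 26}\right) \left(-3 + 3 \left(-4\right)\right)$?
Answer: $975 - 30 \sqrt{2} \approx 932.57$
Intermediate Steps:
$\left(-65 + \sqrt{-18 + 26}\right) \left(-3 + 3 \left(-4\right)\right) = \left(-65 + \sqrt{8}\right) \left(-3 - 12\right) = \left(-65 + 2 \sqrt{2}\right) \left(-15\right) = 975 - 30 \sqrt{2}$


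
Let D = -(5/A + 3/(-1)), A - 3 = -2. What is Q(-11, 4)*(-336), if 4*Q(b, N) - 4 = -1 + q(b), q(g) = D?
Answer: -84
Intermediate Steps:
A = 1 (A = 3 - 2 = 1)
D = -2 (D = -(5/1 + 3/(-1)) = -(5*1 + 3*(-1)) = -(5 - 3) = -1*2 = -2)
q(g) = -2
Q(b, N) = 1/4 (Q(b, N) = 1 + (-1 - 2)/4 = 1 + (1/4)*(-3) = 1 - 3/4 = 1/4)
Q(-11, 4)*(-336) = (1/4)*(-336) = -84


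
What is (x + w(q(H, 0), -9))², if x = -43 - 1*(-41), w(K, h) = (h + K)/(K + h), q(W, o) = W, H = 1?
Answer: 1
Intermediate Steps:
w(K, h) = 1 (w(K, h) = (K + h)/(K + h) = 1)
x = -2 (x = -43 + 41 = -2)
(x + w(q(H, 0), -9))² = (-2 + 1)² = (-1)² = 1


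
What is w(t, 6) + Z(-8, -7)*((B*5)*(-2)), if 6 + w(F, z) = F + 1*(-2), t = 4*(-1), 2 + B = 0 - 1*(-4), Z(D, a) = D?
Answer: 148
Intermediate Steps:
B = 2 (B = -2 + (0 - 1*(-4)) = -2 + (0 + 4) = -2 + 4 = 2)
t = -4
w(F, z) = -8 + F (w(F, z) = -6 + (F + 1*(-2)) = -6 + (F - 2) = -6 + (-2 + F) = -8 + F)
w(t, 6) + Z(-8, -7)*((B*5)*(-2)) = (-8 - 4) - 8*2*5*(-2) = -12 - 80*(-2) = -12 - 8*(-20) = -12 + 160 = 148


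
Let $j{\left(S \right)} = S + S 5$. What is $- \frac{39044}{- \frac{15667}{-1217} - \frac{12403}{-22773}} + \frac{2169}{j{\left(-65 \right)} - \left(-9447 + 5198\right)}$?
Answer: $- \frac{2087497740880869}{717540611539} \approx -2909.2$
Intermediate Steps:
$j{\left(S \right)} = 6 S$ ($j{\left(S \right)} = S + 5 S = 6 S$)
$- \frac{39044}{- \frac{15667}{-1217} - \frac{12403}{-22773}} + \frac{2169}{j{\left(-65 \right)} - \left(-9447 + 5198\right)} = - \frac{39044}{- \frac{15667}{-1217} - \frac{12403}{-22773}} + \frac{2169}{6 \left(-65\right) - \left(-9447 + 5198\right)} = - \frac{39044}{\left(-15667\right) \left(- \frac{1}{1217}\right) - - \frac{12403}{22773}} + \frac{2169}{-390 - -4249} = - \frac{39044}{\frac{15667}{1217} + \frac{12403}{22773}} + \frac{2169}{-390 + 4249} = - \frac{39044}{\frac{371879042}{27714741}} + \frac{2169}{3859} = \left(-39044\right) \frac{27714741}{371879042} + 2169 \cdot \frac{1}{3859} = - \frac{541047173802}{185939521} + \frac{2169}{3859} = - \frac{2087497740880869}{717540611539}$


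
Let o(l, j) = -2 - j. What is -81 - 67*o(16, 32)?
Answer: 2197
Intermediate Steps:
-81 - 67*o(16, 32) = -81 - 67*(-2 - 1*32) = -81 - 67*(-2 - 32) = -81 - 67*(-34) = -81 + 2278 = 2197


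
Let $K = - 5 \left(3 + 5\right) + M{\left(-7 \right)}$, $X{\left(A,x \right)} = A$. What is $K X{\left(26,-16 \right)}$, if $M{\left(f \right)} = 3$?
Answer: $-962$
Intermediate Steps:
$K = -37$ ($K = - 5 \left(3 + 5\right) + 3 = \left(-5\right) 8 + 3 = -40 + 3 = -37$)
$K X{\left(26,-16 \right)} = \left(-37\right) 26 = -962$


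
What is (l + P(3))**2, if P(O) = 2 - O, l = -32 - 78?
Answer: 12321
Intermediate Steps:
l = -110
(l + P(3))**2 = (-110 + (2 - 1*3))**2 = (-110 + (2 - 3))**2 = (-110 - 1)**2 = (-111)**2 = 12321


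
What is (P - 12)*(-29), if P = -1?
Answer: 377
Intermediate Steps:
(P - 12)*(-29) = (-1 - 12)*(-29) = -13*(-29) = 377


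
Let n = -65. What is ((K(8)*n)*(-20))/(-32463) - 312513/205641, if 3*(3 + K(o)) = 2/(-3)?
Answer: -127174003/91448271 ≈ -1.3907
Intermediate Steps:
K(o) = -29/9 (K(o) = -3 + (2/(-3))/3 = -3 + (2*(-⅓))/3 = -3 + (⅓)*(-⅔) = -3 - 2/9 = -29/9)
((K(8)*n)*(-20))/(-32463) - 312513/205641 = (-29/9*(-65)*(-20))/(-32463) - 312513/205641 = ((1885/9)*(-20))*(-1/32463) - 312513*1/205641 = -37700/9*(-1/32463) - 1427/939 = 37700/292167 - 1427/939 = -127174003/91448271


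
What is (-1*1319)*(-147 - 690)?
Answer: 1104003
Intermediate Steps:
(-1*1319)*(-147 - 690) = -1319*(-837) = 1104003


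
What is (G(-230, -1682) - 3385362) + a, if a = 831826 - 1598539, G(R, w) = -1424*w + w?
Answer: -1758589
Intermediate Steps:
G(R, w) = -1423*w
a = -766713
(G(-230, -1682) - 3385362) + a = (-1423*(-1682) - 3385362) - 766713 = (2393486 - 3385362) - 766713 = -991876 - 766713 = -1758589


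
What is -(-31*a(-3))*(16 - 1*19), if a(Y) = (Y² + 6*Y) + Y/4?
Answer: 3627/4 ≈ 906.75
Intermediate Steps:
a(Y) = Y² + 25*Y/4 (a(Y) = (Y² + 6*Y) + Y*(¼) = (Y² + 6*Y) + Y/4 = Y² + 25*Y/4)
-(-31*a(-3))*(16 - 1*19) = -(-31*(-3)*(25 + 4*(-3))/4)*(16 - 1*19) = -(-31*(-3)*(25 - 12)/4)*(16 - 19) = -(-31*(-3)*13/4)*(-3) = -(-31*(-39/4))*(-3) = -1209*(-3)/4 = -1*(-3627/4) = 3627/4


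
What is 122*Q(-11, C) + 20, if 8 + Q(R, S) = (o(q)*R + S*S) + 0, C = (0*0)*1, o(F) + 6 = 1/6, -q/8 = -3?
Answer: 20617/3 ≈ 6872.3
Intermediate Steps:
q = 24 (q = -8*(-3) = 24)
o(F) = -35/6 (o(F) = -6 + 1/6 = -6 + ⅙ = -35/6)
C = 0 (C = 0*1 = 0)
Q(R, S) = -8 + S² - 35*R/6 (Q(R, S) = -8 + ((-35*R/6 + S*S) + 0) = -8 + ((-35*R/6 + S²) + 0) = -8 + ((S² - 35*R/6) + 0) = -8 + (S² - 35*R/6) = -8 + S² - 35*R/6)
122*Q(-11, C) + 20 = 122*(-8 + 0² - 35/6*(-11)) + 20 = 122*(-8 + 0 + 385/6) + 20 = 122*(337/6) + 20 = 20557/3 + 20 = 20617/3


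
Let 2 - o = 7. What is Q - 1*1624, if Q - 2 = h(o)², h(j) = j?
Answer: -1597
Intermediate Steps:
o = -5 (o = 2 - 1*7 = 2 - 7 = -5)
Q = 27 (Q = 2 + (-5)² = 2 + 25 = 27)
Q - 1*1624 = 27 - 1*1624 = 27 - 1624 = -1597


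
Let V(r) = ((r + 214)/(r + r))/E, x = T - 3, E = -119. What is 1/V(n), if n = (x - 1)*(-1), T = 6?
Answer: 119/53 ≈ 2.2453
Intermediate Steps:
x = 3 (x = 6 - 3 = 3)
n = -2 (n = (3 - 1)*(-1) = 2*(-1) = -2)
V(r) = -(214 + r)/(238*r) (V(r) = ((r + 214)/(r + r))/(-119) = ((214 + r)/((2*r)))*(-1/119) = ((214 + r)*(1/(2*r)))*(-1/119) = ((214 + r)/(2*r))*(-1/119) = -(214 + r)/(238*r))
1/V(n) = 1/((1/238)*(-214 - 1*(-2))/(-2)) = 1/((1/238)*(-½)*(-214 + 2)) = 1/((1/238)*(-½)*(-212)) = 1/(53/119) = 119/53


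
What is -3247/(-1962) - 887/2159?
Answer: 5269979/4235958 ≈ 1.2441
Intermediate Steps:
-3247/(-1962) - 887/2159 = -3247*(-1/1962) - 887*1/2159 = 3247/1962 - 887/2159 = 5269979/4235958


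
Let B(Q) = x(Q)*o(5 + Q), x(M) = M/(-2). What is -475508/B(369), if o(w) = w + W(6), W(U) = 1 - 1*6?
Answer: 951016/136161 ≈ 6.9845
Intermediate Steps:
W(U) = -5 (W(U) = 1 - 6 = -5)
o(w) = -5 + w (o(w) = w - 5 = -5 + w)
x(M) = -M/2 (x(M) = M*(-½) = -M/2)
B(Q) = -Q²/2 (B(Q) = (-Q/2)*(-5 + (5 + Q)) = (-Q/2)*Q = -Q²/2)
-475508/B(369) = -475508/((-½*369²)) = -475508/((-½*136161)) = -475508/(-136161/2) = -475508*(-2/136161) = 951016/136161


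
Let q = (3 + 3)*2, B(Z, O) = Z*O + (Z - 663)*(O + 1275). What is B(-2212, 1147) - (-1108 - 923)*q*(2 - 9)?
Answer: -9671018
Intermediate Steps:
B(Z, O) = O*Z + (-663 + Z)*(1275 + O)
q = 12 (q = 6*2 = 12)
B(-2212, 1147) - (-1108 - 923)*q*(2 - 9) = (-845325 - 663*1147 + 1275*(-2212) + 2*1147*(-2212)) - (-1108 - 923)*12*(2 - 9) = (-845325 - 760461 - 2820300 - 5074328) - (-2031)*12*(-7) = -9500414 - (-2031)*(-84) = -9500414 - 1*170604 = -9500414 - 170604 = -9671018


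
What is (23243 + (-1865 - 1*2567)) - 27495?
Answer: -8684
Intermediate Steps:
(23243 + (-1865 - 1*2567)) - 27495 = (23243 + (-1865 - 2567)) - 27495 = (23243 - 4432) - 27495 = 18811 - 27495 = -8684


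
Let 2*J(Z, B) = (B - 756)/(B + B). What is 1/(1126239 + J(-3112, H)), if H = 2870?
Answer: 820/923516131 ≈ 8.8791e-7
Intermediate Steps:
J(Z, B) = (-756 + B)/(4*B) (J(Z, B) = ((B - 756)/(B + B))/2 = ((-756 + B)/((2*B)))/2 = ((-756 + B)*(1/(2*B)))/2 = ((-756 + B)/(2*B))/2 = (-756 + B)/(4*B))
1/(1126239 + J(-3112, H)) = 1/(1126239 + (¼)*(-756 + 2870)/2870) = 1/(1126239 + (¼)*(1/2870)*2114) = 1/(1126239 + 151/820) = 1/(923516131/820) = 820/923516131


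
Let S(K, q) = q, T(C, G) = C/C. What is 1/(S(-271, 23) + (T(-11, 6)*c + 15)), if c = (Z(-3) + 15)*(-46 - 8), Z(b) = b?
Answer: -1/610 ≈ -0.0016393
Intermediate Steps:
T(C, G) = 1
c = -648 (c = (-3 + 15)*(-46 - 8) = 12*(-54) = -648)
1/(S(-271, 23) + (T(-11, 6)*c + 15)) = 1/(23 + (1*(-648) + 15)) = 1/(23 + (-648 + 15)) = 1/(23 - 633) = 1/(-610) = -1/610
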